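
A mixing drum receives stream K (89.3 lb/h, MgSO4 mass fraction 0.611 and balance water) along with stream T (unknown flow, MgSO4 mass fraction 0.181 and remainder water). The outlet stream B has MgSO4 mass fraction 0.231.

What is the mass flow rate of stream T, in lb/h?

678.7 lb/h

Let T be the unknown flow. Total out = 89.3 + T.
MgSO4 balance: 54.562 + 0.181·T = 0.231·(89.3 + T)
(0.181 − 0.231)·T = 0.231×89.3 − 54.562 = -33.934
T = -33.934 / -0.050 = 678.68 lb/h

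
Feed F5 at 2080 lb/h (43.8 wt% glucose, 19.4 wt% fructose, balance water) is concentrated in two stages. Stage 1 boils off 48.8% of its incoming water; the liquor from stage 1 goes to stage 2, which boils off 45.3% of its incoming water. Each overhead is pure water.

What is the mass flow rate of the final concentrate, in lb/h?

water in feed = 2080×0.368 = 765.44 lb/h.
After stage 1: water left = (1−0.488)×765.44 = 391.91; stream total = 1706.5 lb/h.
After stage 2: water left = (1−0.453)×391.91 = 214.37; final concentrate = 1528.9 lb/h.

1529 lb/h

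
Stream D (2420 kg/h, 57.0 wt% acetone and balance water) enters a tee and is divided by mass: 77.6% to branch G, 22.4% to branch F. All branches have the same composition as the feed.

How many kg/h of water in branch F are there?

233.1 kg/h

Branch F total = 0.224×2420 = 542.08 kg/h.
water in F = 0.430×542.08 = 233.09 kg/h.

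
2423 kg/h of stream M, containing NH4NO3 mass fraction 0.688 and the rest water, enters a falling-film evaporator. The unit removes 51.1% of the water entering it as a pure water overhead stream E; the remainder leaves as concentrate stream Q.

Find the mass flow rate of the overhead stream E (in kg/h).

386.3 kg/h

water entering = 2423×0.312 = 755.98 kg/h; overhead removed = 0.511×755.98 = 386.3 kg/h.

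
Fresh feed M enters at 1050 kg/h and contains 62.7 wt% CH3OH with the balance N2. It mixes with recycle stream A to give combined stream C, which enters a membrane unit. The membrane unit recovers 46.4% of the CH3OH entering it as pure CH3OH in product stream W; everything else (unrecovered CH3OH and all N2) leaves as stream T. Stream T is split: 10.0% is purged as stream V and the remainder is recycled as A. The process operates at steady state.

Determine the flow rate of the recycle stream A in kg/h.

4138 kg/h

N2 enters only via M and leaves only via the purge: 1050×0.373 = 0.100×(N2 in T), and the membrane unit passes all N2, so N2 in C = N2 in T = 3916.5 kg/h.
CH3OH in C: m_A = 1050×0.627 + (1−0.100)·(1−0.464)·m_A, so m_A = 658.35/0.5176 = 1271.9 kg/h.
T = (1−0.464)×1271.9 + 3916.5 = 4598.3 kg/h.
Recycle A = (1−0.100)×4598.3 = 4138.4 kg/h.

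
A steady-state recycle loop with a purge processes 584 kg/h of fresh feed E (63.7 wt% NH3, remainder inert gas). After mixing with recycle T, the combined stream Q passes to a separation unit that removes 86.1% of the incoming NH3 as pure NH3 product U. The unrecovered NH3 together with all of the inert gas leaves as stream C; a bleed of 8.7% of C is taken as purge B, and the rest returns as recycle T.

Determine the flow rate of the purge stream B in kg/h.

inert gas enters only via E and leaves only via the purge: 584×0.363 = 0.087×(inert gas in C), and the separation unit passes all inert gas, so inert gas in Q = inert gas in C = 2436.7 kg/h.
NH3 in Q: m_A = 584×0.637 + (1−0.087)·(1−0.861)·m_A, so m_A = 372.01/0.8731 = 426.08 kg/h.
C = (1−0.861)×426.08 + 2436.7 = 2495.9 kg/h.
Purge B = 0.087×2495.9 = 217.14 kg/h.

217.1 kg/h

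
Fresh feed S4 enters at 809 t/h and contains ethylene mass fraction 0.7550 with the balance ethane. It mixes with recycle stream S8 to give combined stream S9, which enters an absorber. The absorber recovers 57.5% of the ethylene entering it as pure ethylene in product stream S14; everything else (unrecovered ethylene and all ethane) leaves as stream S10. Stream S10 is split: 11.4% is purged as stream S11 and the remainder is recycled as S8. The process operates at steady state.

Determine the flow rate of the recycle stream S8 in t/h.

ethane enters only via S4 and leaves only via the purge: 809×0.245 = 0.114×(ethane in S10), and the absorber passes all ethane, so ethane in S9 = ethane in S10 = 1738.6 t/h.
ethylene in S9: m_A = 809×0.755 + (1−0.114)·(1−0.575)·m_A, so m_A = 610.79/0.6234 = 979.7 t/h.
S10 = (1−0.575)×979.7 + 1738.6 = 2155 t/h.
Recycle S8 = (1−0.114)×2155 = 1909.3 t/h.

1909 t/h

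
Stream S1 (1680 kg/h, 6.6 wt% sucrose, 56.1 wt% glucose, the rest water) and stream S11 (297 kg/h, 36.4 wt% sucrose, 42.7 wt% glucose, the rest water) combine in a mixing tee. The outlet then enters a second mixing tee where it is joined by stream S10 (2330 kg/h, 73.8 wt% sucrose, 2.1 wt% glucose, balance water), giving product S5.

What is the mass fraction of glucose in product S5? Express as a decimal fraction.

Overall, product flow = 4307 kg/h.
glucose in = 1680×0.561 + 297×0.427 + 2330×0.021 = 1118.2 kg/h.
glucose fraction in S5 = 0.260.

0.260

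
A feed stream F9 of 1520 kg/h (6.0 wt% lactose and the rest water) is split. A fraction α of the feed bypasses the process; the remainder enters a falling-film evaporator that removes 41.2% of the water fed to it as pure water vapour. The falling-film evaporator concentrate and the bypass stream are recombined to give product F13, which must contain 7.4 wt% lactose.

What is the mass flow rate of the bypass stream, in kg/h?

777.5 kg/h

All 1520×0.060 = 91.2 kg/h of lactose reaches F13, so F13 = 91.2/0.074 = 1232.4 kg/h and vapour = 287.57 kg/h.
The evaporator receives (1−α)·1520 of feed at 0.940 water and removes 0.412 of that water:
0.412×0.940×(1−α)×1520 = 287.57
(1−α) = 287.57/588.67 = 0.4885;  α = 0.5115.
Bypass flow = 0.5115×1520 = 777.47 kg/h.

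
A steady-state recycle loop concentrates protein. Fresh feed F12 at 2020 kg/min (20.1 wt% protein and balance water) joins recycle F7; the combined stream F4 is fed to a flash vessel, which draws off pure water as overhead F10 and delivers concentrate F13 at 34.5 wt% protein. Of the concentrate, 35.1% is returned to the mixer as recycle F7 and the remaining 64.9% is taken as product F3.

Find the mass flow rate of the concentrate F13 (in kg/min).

1813 kg/min

Overall protein balance (none leaves overhead): protein in fresh feed = protein in product, i.e. 2020×0.201 = (1−0.351)·F13·0.345.
F13 = 406.02/(0.345×0.649) = 1813.4 kg/min.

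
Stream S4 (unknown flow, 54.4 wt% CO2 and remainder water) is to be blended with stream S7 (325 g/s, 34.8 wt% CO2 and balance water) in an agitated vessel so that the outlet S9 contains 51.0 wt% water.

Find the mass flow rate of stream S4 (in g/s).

854.6 g/s

Let S4 be the unknown flow. Total out = 325 + S4.
water balance: 211.9 + 0.456·S4 = 0.510·(325 + S4)
(0.456 − 0.510)·S4 = 0.510×325 − 211.9 = -46.15
S4 = -46.15 / -0.054 = 854.63 g/s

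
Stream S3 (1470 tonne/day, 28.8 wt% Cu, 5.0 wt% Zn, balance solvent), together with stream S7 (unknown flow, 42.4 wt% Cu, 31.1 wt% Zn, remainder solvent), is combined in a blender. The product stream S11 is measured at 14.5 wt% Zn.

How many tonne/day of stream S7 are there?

841.3 tonne/day

Let S7 be the unknown flow. Total out = 1470 + S7.
Zn balance: 73.5 + 0.311·S7 = 0.145·(1470 + S7)
(0.311 − 0.145)·S7 = 0.145×1470 − 73.5 = 139.65
S7 = 139.65 / 0.166 = 841.27 tonne/day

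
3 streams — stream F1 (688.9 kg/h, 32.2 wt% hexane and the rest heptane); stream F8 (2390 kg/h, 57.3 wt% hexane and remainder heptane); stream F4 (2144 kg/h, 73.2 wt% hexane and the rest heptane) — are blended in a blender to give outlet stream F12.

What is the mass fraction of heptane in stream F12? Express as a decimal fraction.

Total flow out = 688.9 + 2390 + 2144 = 5222.9 kg/h.
heptane in = 688.9×0.678 + 2390×0.427 + 2144×0.268 = 2062.2 kg/h.
heptane mass fraction in F12 = 2062.2/5222.9 = 0.395.

0.395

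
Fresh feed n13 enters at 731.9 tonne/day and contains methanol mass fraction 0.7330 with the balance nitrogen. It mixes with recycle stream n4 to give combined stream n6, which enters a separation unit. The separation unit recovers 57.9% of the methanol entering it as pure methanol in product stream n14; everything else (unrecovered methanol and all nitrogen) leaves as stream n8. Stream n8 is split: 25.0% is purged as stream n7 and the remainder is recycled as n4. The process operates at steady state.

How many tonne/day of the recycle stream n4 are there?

nitrogen enters only via n13 and leaves only via the purge: 731.9×0.267 = 0.250×(nitrogen in n8), and the separation unit passes all nitrogen, so nitrogen in n6 = nitrogen in n8 = 781.67 tonne/day.
methanol in n6: m_A = 731.9×0.733 + (1−0.250)·(1−0.579)·m_A, so m_A = 536.48/0.6843 = 784.04 tonne/day.
n8 = (1−0.579)×784.04 + 781.67 = 1111.8 tonne/day.
Recycle n4 = (1−0.250)×1111.8 = 833.81 tonne/day.

833.8 tonne/day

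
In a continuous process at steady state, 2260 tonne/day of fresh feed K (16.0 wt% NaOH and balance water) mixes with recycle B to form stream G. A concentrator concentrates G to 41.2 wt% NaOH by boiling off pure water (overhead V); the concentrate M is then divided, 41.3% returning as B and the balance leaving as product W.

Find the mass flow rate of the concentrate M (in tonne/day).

1495 tonne/day

Overall NaOH balance (none leaves overhead): NaOH in fresh feed = NaOH in product, i.e. 2260×0.160 = (1−0.413)·M·0.412.
M = 361.6/(0.412×0.587) = 1495.2 tonne/day.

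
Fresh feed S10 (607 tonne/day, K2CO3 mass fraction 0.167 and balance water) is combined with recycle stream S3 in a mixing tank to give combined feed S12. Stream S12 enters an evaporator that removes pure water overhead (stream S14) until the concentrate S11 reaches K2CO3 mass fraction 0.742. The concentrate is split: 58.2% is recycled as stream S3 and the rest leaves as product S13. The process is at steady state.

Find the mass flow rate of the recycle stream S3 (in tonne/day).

Overall K2CO3 balance (none leaves overhead): K2CO3 in fresh feed = K2CO3 in product, i.e. 607×0.167 = (1−0.582)·S11·0.742.
S11 = 101.37/(0.742×0.418) = 326.83 tonne/day.
Recycle S3 = 0.582×326.83 = 190.22 tonne/day.

190.2 tonne/day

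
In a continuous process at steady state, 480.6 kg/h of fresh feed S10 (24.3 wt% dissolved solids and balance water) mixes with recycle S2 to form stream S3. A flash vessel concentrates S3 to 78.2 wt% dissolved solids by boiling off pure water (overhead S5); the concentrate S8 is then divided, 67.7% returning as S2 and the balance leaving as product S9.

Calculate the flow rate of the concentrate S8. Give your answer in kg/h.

462.4 kg/h

Overall dissolved solids balance (none leaves overhead): dissolved solids in fresh feed = dissolved solids in product, i.e. 480.6×0.243 = (1−0.677)·S8·0.782.
S8 = 116.79/(0.782×0.323) = 462.36 kg/h.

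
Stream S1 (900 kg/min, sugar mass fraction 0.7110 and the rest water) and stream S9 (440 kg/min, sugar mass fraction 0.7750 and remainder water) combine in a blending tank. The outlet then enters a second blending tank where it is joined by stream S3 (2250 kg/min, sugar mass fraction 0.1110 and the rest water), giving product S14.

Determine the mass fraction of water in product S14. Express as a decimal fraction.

0.6572

Overall, product flow = 3590 kg/min.
water in = 900×0.289 + 440×0.225 + 2250×0.889 = 2359.3 kg/min.
water fraction in S14 = 0.6572.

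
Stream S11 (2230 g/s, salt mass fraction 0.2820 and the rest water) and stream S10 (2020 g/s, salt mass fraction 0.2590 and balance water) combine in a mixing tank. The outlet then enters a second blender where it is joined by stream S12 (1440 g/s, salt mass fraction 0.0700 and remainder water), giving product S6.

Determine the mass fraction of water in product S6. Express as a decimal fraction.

Overall, product flow = 5690 g/s.
water in = 2230×0.718 + 2020×0.741 + 1440×0.930 = 4437.2 g/s.
water fraction in S6 = 0.7798.

0.7798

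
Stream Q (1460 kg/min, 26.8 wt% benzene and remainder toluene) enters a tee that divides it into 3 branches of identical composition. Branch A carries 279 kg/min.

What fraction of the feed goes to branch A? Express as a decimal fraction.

Fraction to A = 279/1460 = 0.1911.

0.191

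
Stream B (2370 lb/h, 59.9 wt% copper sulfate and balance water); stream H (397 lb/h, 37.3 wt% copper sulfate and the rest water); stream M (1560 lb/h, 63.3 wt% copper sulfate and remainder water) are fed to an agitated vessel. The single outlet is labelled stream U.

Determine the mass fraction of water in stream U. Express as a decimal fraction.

0.4095

Total flow out = 2370 + 397 + 1560 = 4327 lb/h.
water in = 2370×0.401 + 397×0.627 + 1560×0.367 = 1771.8 lb/h.
water mass fraction in U = 1771.8/4327 = 0.4095.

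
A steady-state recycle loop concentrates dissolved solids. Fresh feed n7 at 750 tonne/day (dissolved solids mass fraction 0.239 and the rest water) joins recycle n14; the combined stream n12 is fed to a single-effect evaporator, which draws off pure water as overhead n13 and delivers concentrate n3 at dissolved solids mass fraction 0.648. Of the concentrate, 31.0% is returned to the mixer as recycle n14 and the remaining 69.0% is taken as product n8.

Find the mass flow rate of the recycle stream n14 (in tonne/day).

Overall dissolved solids balance (none leaves overhead): dissolved solids in fresh feed = dissolved solids in product, i.e. 750×0.239 = (1−0.310)·n3·0.648.
n3 = 179.25/(0.648×0.690) = 400.9 tonne/day.
Recycle n14 = 0.310×400.9 = 124.28 tonne/day.

124.3 tonne/day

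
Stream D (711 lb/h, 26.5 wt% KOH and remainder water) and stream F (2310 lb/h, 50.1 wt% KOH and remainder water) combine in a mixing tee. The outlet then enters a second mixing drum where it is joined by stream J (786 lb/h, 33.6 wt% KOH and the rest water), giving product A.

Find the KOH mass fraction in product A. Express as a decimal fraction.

Overall, product flow = 3807 lb/h.
KOH in = 711×0.265 + 2310×0.501 + 786×0.336 = 1609.8 lb/h.
KOH fraction in A = 0.423.

0.423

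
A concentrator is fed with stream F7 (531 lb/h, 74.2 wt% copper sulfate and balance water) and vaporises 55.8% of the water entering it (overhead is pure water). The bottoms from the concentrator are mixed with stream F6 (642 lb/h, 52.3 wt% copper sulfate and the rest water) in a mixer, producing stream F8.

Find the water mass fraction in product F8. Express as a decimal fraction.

0.3345

Vapour removed = 0.558×0.258×531 = 76.445 lb/h; concentrate = 454.56 lb/h.
water reaching the mixer = 60.553 (from concentrate) + 642×0.477 = 366.79 lb/h.
Product flow = 454.56 + 642 = 1096.6 lb/h; water fraction = 0.3345.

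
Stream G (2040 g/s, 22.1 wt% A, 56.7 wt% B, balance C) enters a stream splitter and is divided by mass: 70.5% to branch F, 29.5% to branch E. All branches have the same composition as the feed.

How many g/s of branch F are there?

1438 g/s

Branch F flow = 0.705×2040 = 1438.2 g/s.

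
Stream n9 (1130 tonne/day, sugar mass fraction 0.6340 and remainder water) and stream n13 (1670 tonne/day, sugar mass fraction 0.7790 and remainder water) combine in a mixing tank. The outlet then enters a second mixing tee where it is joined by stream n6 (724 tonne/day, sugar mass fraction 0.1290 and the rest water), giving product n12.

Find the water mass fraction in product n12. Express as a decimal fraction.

0.4010

Overall, product flow = 3524 tonne/day.
water in = 1130×0.366 + 1670×0.221 + 724×0.871 = 1413.3 tonne/day.
water fraction in n12 = 0.4010.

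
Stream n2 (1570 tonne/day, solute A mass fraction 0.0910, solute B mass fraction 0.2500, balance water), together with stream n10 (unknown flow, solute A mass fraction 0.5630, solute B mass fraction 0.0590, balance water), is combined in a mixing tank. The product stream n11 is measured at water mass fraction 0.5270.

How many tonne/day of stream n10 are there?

Let n10 be the unknown flow. Total out = 1570 + n10.
water balance: 1034.6 + 0.378·n10 = 0.527·(1570 + n10)
(0.378 − 0.527)·n10 = 0.527×1570 − 1034.6 = -207.24
n10 = -207.24 / -0.149 = 1390.9 tonne/day

1391 tonne/day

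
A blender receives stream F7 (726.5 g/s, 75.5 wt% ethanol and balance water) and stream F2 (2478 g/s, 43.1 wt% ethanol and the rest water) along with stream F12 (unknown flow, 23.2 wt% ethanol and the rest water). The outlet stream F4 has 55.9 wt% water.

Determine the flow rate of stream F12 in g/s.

Let F12 be the unknown flow. Total out = 3204.5 + F12.
water balance: 1588 + 0.768·F12 = 0.559·(3204.5 + F12)
(0.768 − 0.559)·F12 = 0.559×3204.5 − 1588 = 203.34
F12 = 203.34 / 0.209 = 972.92 g/s

972.9 g/s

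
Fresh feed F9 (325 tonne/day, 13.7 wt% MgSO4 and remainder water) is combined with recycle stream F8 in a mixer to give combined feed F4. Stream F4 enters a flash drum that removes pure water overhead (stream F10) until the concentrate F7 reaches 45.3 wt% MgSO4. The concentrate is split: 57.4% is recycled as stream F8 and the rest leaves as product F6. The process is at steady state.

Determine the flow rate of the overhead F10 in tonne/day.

226.7 tonne/day

Overall MgSO4 balance (none leaves overhead): MgSO4 in fresh feed = MgSO4 in product, i.e. 325×0.137 = (1−0.574)·F7·0.453.
F7 = 44.525/(0.453×0.426) = 230.73 tonne/day.
Recycle F8 = 0.574×230.73 = 132.44 tonne/day.
Combined feed F4 = 325 + 132.44 = 457.44 tonne/day.
Overhead F10 = F4 − F7 = 457.44 − 230.73 = 226.71 tonne/day.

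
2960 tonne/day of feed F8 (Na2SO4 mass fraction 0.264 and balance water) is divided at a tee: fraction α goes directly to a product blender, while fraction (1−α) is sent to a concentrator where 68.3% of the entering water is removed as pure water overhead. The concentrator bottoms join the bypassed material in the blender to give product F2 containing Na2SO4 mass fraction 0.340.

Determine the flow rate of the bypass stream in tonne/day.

1644 tonne/day

All 2960×0.264 = 781.44 tonne/day of Na2SO4 reaches F2, so F2 = 781.44/0.340 = 2298.4 tonne/day and vapour = 661.65 tonne/day.
The evaporator receives (1−α)·2960 of feed at 0.736 water and removes 0.683 of that water:
0.683×0.736×(1−α)×2960 = 661.65
(1−α) = 661.65/1488 = 0.4447;  α = 0.5553.
Bypass flow = 0.5553×2960 = 1643.8 tonne/day.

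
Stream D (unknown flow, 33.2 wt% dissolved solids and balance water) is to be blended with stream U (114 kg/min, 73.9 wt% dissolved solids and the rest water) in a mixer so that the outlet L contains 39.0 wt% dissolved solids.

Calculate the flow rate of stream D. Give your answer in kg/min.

686 kg/min

Let D be the unknown flow. Total out = 114 + D.
dissolved solids balance: 84.246 + 0.332·D = 0.390·(114 + D)
(0.332 − 0.390)·D = 0.390×114 − 84.246 = -39.786
D = -39.786 / -0.058 = 685.97 kg/min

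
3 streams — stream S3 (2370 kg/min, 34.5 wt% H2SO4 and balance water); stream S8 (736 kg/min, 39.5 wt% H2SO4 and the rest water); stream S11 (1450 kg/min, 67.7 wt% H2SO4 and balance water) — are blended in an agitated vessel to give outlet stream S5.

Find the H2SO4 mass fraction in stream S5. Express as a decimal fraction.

0.459

Total flow out = 2370 + 736 + 1450 = 4556 kg/min.
H2SO4 in = 2370×0.345 + 736×0.395 + 1450×0.677 = 2090 kg/min.
H2SO4 mass fraction in S5 = 2090/4556 = 0.459.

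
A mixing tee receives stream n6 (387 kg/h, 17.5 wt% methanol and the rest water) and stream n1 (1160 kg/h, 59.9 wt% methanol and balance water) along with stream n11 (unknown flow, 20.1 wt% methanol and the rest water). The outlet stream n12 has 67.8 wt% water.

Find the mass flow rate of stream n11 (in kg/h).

Let n11 be the unknown flow. Total out = 1547 + n11.
water balance: 784.43 + 0.799·n11 = 0.678·(1547 + n11)
(0.799 − 0.678)·n11 = 0.678×1547 − 784.43 = 264.43
n11 = 264.43 / 0.121 = 2185.4 kg/h

2185 kg/h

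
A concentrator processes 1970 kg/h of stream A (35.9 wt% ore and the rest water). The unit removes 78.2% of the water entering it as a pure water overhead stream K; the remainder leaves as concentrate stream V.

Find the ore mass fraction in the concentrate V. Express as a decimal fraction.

0.7198

ore is not removed: 1970×0.359 = 707.23 kg/h of ore enters V.
water entering = 1970×0.641 = 1262.8 kg/h; overhead removed = 0.782×1262.8 = 987.49 kg/h.
Concentrate = 1970 − 987.49 = 982.51 kg/h.
Mass fraction = 707.23/982.51 = 0.7198.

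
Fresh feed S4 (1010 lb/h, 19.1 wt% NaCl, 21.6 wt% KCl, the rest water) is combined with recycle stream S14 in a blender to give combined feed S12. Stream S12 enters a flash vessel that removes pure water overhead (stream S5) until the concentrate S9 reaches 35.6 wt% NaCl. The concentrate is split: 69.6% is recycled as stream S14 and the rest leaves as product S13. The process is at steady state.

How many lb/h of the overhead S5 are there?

468.1 lb/h

Overall NaCl balance (none leaves overhead): NaCl in fresh feed = NaCl in product, i.e. 1010×0.191 = (1−0.696)·S9·0.356.
S9 = 192.91/(0.356×0.304) = 1782.5 lb/h.
Recycle S14 = 0.696×1782.5 = 1240.6 lb/h.
Combined feed S12 = 1010 + 1240.6 = 2250.6 lb/h.
Overhead S5 = S12 − S9 = 2250.6 − 1782.5 = 468.12 lb/h.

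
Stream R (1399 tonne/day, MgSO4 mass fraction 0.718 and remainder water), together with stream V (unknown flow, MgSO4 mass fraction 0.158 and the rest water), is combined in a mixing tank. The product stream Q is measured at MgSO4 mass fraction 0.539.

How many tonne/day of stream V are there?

Let V be the unknown flow. Total out = 1399 + V.
MgSO4 balance: 1004.5 + 0.158·V = 0.539·(1399 + V)
(0.158 − 0.539)·V = 0.539×1399 − 1004.5 = -250.42
V = -250.42 / -0.381 = 657.27 tonne/day

657.3 tonne/day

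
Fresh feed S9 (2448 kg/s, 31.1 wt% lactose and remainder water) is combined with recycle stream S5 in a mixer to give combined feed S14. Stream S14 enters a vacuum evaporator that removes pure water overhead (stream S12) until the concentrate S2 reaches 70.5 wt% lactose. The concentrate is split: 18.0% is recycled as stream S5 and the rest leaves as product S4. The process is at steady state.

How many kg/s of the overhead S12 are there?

1368 kg/s

Overall lactose balance (none leaves overhead): lactose in fresh feed = lactose in product, i.e. 2448×0.311 = (1−0.180)·S2·0.705.
S2 = 761.33/(0.705×0.820) = 1316.9 kg/s.
Recycle S5 = 0.180×1316.9 = 237.05 kg/s.
Combined feed S14 = 2448 + 237.05 = 2685.1 kg/s.
Overhead S12 = S14 − S2 = 2685.1 − 1316.9 = 1368.1 kg/s.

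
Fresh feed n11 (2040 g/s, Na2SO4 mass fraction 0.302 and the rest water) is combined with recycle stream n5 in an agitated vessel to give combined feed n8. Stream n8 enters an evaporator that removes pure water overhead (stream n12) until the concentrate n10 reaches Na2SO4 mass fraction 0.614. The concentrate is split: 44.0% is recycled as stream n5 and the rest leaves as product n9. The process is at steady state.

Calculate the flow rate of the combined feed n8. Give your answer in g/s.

Overall Na2SO4 balance (none leaves overhead): Na2SO4 in fresh feed = Na2SO4 in product, i.e. 2040×0.302 = (1−0.440)·n10·0.614.
n10 = 616.08/(0.614×0.560) = 1791.8 g/s.
Recycle n5 = 0.440×1791.8 = 788.38 g/s.
Combined feed n8 = 2040 + 788.38 = 2828.4 g/s.

2828 g/s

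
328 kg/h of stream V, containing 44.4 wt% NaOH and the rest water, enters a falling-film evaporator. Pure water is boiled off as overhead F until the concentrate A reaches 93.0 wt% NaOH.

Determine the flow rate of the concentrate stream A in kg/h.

NaOH is conserved: 328×0.444 = 145.63 kg/h all reports to the concentrate.
Concentrate = 145.63/(target fraction) = 156.59 kg/h.

156.6 kg/h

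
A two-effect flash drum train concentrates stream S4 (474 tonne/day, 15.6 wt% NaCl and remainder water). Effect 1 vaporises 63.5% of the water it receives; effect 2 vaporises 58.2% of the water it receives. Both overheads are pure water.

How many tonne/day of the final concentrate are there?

135 tonne/day

water in feed = 474×0.844 = 400.06 tonne/day.
After stage 1: water left = (1−0.635)×400.06 = 146.02; stream total = 219.96 tonne/day.
After stage 2: water left = (1−0.582)×146.02 = 61.037; final concentrate = 134.98 tonne/day.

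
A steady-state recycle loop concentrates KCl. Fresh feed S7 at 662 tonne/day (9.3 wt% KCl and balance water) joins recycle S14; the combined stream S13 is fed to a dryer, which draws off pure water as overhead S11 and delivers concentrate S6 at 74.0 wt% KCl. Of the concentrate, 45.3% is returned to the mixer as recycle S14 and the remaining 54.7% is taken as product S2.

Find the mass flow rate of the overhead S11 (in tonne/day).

Overall KCl balance (none leaves overhead): KCl in fresh feed = KCl in product, i.e. 662×0.093 = (1−0.453)·S6·0.740.
S6 = 61.566/(0.740×0.547) = 152.1 tonne/day.
Recycle S14 = 0.453×152.1 = 68.9 tonne/day.
Combined feed S13 = 662 + 68.9 = 730.9 tonne/day.
Overhead S11 = S13 − S6 = 730.9 − 152.1 = 578.8 tonne/day.

578.8 tonne/day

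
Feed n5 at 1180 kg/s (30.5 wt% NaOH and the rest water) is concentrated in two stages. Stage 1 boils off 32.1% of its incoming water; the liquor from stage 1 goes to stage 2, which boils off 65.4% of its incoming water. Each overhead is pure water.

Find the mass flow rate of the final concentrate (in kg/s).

water in feed = 1180×0.695 = 820.1 kg/s.
After stage 1: water left = (1−0.321)×820.1 = 556.85; stream total = 916.75 kg/s.
After stage 2: water left = (1−0.654)×556.85 = 192.67; final concentrate = 552.57 kg/s.

552.6 kg/s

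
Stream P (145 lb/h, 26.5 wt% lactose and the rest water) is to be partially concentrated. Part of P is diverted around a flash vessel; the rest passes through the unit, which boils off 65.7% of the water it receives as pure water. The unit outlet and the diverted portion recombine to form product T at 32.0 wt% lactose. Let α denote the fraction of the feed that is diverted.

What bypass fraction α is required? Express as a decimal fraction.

All 145×0.265 = 38.425 lb/h of lactose reaches T, so T = 38.425/0.320 = 120.08 lb/h and vapour = 24.922 lb/h.
The evaporator receives (1−α)·145 of feed at 0.735 water and removes 0.657 of that water:
0.657×0.735×(1−α)×145 = 24.922
(1−α) = 24.922/70.02 = 0.3559;  α = 0.6441.

0.644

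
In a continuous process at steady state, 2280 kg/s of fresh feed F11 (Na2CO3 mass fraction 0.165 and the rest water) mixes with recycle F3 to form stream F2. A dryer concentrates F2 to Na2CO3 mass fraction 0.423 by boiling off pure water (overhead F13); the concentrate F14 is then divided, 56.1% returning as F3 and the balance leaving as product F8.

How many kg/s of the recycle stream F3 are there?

1137 kg/s

Overall Na2CO3 balance (none leaves overhead): Na2CO3 in fresh feed = Na2CO3 in product, i.e. 2280×0.165 = (1−0.561)·F14·0.423.
F14 = 376.2/(0.423×0.439) = 2025.9 kg/s.
Recycle F3 = 0.561×2025.9 = 1136.5 kg/s.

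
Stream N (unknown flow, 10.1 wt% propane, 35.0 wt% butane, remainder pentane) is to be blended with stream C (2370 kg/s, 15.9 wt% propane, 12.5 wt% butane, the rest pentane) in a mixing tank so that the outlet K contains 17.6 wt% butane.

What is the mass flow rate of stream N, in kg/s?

Let N be the unknown flow. Total out = 2370 + N.
butane balance: 296.25 + 0.350·N = 0.176·(2370 + N)
(0.350 − 0.176)·N = 0.176×2370 − 296.25 = 120.87
N = 120.87 / 0.174 = 694.66 kg/s

694.7 kg/s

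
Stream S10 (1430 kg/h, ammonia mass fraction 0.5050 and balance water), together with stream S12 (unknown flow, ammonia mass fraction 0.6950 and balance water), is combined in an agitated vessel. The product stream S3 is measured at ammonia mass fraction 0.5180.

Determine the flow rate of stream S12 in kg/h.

105 kg/h

Let S12 be the unknown flow. Total out = 1430 + S12.
ammonia balance: 722.15 + 0.695·S12 = 0.518·(1430 + S12)
(0.695 − 0.518)·S12 = 0.518×1430 − 722.15 = 18.59
S12 = 18.59 / 0.177 = 105.03 kg/h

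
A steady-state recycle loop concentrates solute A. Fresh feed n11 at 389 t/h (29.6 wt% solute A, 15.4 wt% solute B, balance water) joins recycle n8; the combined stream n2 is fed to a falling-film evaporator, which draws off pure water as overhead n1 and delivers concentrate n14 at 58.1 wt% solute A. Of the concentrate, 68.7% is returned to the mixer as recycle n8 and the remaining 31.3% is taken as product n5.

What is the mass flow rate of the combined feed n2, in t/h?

Overall solute A balance (none leaves overhead): solute A in fresh feed = solute A in product, i.e. 389×0.296 = (1−0.687)·n14·0.581.
n14 = 115.14/(0.581×0.313) = 633.17 t/h.
Recycle n8 = 0.687×633.17 = 434.99 t/h.
Combined feed n2 = 389 + 434.99 = 823.99 t/h.

824 t/h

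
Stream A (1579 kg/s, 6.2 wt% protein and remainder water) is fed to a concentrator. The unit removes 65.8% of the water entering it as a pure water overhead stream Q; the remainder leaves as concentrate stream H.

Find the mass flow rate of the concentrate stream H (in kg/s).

water entering = 1579×0.938 = 1481.1 kg/s; overhead removed = 0.658×1481.1 = 974.57 kg/s.
Concentrate = 1579 − 974.57 = 604.43 kg/s.

604.4 kg/s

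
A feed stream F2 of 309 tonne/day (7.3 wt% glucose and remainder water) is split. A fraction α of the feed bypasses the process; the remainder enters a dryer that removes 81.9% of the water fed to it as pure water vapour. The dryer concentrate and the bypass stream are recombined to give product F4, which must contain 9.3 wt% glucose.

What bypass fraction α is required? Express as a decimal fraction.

0.717

All 309×0.073 = 22.557 tonne/day of glucose reaches F4, so F4 = 22.557/0.093 = 242.55 tonne/day and vapour = 66.452 tonne/day.
The evaporator receives (1−α)·309 of feed at 0.927 water and removes 0.819 of that water:
0.819×0.927×(1−α)×309 = 66.452
(1−α) = 66.452/234.6 = 0.2833;  α = 0.7167.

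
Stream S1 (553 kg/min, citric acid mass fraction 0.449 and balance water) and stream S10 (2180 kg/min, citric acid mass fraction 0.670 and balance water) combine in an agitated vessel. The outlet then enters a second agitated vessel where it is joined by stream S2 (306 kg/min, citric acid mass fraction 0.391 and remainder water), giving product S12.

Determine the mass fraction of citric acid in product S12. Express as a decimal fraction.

Overall, product flow = 3039 kg/min.
citric acid in = 553×0.449 + 2180×0.670 + 306×0.391 = 1828.5 kg/min.
citric acid fraction in S12 = 0.602.

0.602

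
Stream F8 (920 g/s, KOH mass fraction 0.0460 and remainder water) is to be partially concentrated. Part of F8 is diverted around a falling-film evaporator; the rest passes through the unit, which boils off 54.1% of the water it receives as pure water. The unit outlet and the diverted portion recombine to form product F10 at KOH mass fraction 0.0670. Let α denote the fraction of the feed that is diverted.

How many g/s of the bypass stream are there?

361.3 g/s

All 920×0.046 = 42.32 g/s of KOH reaches F10, so F10 = 42.32/0.067 = 631.64 g/s and vapour = 288.36 g/s.
The evaporator receives (1−α)·920 of feed at 0.954 water and removes 0.541 of that water:
0.541×0.954×(1−α)×920 = 288.36
(1−α) = 288.36/474.82 = 0.6073;  α = 0.3927.
Bypass flow = 0.3927×920 = 361.29 g/s.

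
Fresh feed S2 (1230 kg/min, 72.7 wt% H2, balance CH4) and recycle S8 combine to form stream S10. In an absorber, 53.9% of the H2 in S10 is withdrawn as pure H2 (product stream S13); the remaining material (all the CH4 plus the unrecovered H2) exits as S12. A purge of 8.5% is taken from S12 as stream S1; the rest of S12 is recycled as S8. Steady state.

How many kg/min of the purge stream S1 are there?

396.4 kg/min

CH4 enters only via S2 and leaves only via the purge: 1230×0.273 = 0.085×(CH4 in S12), and the absorber passes all CH4, so CH4 in S10 = CH4 in S12 = 3950.5 kg/min.
H2 in S10: m_A = 1230×0.727 + (1−0.085)·(1−0.539)·m_A, so m_A = 894.21/0.5782 = 1546.6 kg/min.
S12 = (1−0.539)×1546.6 + 3950.5 = 4663.4 kg/min.
Purge S1 = 0.085×4663.4 = 396.39 kg/min.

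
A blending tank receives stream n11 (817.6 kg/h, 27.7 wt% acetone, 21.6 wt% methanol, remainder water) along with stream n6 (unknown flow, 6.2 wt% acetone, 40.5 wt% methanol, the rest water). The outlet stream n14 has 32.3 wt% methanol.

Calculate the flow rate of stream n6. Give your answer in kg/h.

1067 kg/h

Let n6 be the unknown flow. Total out = 817.6 + n6.
methanol balance: 176.6 + 0.405·n6 = 0.323·(817.6 + n6)
(0.405 − 0.323)·n6 = 0.323×817.6 − 176.6 = 87.483
n6 = 87.483 / 0.082 = 1066.9 kg/h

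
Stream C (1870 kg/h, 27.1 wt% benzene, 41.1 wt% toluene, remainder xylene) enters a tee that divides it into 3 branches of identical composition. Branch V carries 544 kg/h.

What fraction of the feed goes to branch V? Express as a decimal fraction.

0.291

Fraction to V = 544/1870 = 0.2909.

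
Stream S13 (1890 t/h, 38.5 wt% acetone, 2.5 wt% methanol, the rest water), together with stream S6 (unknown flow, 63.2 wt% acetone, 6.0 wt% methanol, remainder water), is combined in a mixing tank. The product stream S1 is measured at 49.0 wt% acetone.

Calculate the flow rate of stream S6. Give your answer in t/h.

1398 t/h

Let S6 be the unknown flow. Total out = 1890 + S6.
acetone balance: 727.65 + 0.632·S6 = 0.490·(1890 + S6)
(0.632 − 0.490)·S6 = 0.490×1890 − 727.65 = 198.45
S6 = 198.45 / 0.142 = 1397.5 t/h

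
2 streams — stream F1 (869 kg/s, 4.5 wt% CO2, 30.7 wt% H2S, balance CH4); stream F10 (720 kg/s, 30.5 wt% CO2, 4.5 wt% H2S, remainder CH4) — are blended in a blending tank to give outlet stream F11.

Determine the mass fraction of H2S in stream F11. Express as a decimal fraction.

0.1883

Total flow out = 869 + 720 = 1589 kg/s.
H2S in = 869×0.307 + 720×0.045 = 299.18 kg/s.
H2S mass fraction in F11 = 299.18/1589 = 0.1883.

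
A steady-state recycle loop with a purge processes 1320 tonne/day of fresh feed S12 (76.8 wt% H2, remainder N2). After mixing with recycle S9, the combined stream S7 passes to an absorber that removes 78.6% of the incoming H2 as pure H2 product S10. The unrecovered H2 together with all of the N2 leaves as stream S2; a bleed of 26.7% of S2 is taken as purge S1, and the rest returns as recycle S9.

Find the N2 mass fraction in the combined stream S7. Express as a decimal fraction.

0.488

N2 enters only via S12 and leaves only via the purge: 1320×0.232 = 0.267×(N2 in S2), and the absorber passes all N2, so N2 in S7 = N2 in S2 = 1147 tonne/day.
H2 in S7: m_A = 1320×0.768 + (1−0.267)·(1−0.786)·m_A, so m_A = 1013.8/0.8431 = 1202.4 tonne/day.
S7 = 1202.4 + 1147 = 2349.3 tonne/day.
N2 fraction in S7 = 1147/2349.3 = 0.488.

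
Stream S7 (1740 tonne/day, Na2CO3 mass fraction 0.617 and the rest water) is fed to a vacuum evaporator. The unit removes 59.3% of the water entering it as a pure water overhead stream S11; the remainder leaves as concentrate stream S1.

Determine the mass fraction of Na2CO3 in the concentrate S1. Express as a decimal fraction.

Na2CO3 is not removed: 1740×0.617 = 1073.6 tonne/day of Na2CO3 enters S1.
water entering = 1740×0.383 = 666.42 tonne/day; overhead removed = 0.593×666.42 = 395.19 tonne/day.
Concentrate = 1740 − 395.19 = 1344.8 tonne/day.
Mass fraction = 1073.6/1344.8 = 0.798.

0.798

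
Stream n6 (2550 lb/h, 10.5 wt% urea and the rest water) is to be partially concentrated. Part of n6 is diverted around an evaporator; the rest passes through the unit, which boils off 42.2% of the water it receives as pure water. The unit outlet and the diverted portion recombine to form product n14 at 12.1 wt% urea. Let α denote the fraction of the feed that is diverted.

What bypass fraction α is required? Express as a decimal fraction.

0.650

All 2550×0.105 = 267.75 lb/h of urea reaches n14, so n14 = 267.75/0.121 = 2212.8 lb/h and vapour = 337.19 lb/h.
The evaporator receives (1−α)·2550 of feed at 0.895 water and removes 0.422 of that water:
0.422×0.895×(1−α)×2550 = 337.19
(1−α) = 337.19/963.11 = 0.3501;  α = 0.6499.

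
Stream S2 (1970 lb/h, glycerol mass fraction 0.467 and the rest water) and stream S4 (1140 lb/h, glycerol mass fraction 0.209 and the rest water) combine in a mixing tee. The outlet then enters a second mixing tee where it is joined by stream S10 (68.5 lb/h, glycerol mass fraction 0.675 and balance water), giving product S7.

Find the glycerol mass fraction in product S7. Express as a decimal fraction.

Overall, product flow = 3178.5 lb/h.
glycerol in = 1970×0.467 + 1140×0.209 + 68.5×0.675 = 1204.5 lb/h.
glycerol fraction in S7 = 0.379.

0.379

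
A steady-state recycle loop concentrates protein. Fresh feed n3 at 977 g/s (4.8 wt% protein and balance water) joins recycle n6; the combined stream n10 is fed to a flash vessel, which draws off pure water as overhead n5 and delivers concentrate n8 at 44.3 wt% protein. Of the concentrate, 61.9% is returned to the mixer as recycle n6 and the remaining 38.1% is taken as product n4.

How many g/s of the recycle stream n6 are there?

Overall protein balance (none leaves overhead): protein in fresh feed = protein in product, i.e. 977×0.048 = (1−0.619)·n8·0.443.
n8 = 46.896/(0.443×0.381) = 277.85 g/s.
Recycle n6 = 0.619×277.85 = 171.99 g/s.

172 g/s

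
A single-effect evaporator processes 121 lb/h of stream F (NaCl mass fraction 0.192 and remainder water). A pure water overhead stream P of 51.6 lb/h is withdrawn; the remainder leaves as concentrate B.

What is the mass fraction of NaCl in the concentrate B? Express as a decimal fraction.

NaCl is not removed: 121×0.192 = 23.232 lb/h of NaCl enters B.
Concentrate = 121 − 51.6 = 69.4 lb/h.
Mass fraction = 23.232/69.4 = 0.335.

0.335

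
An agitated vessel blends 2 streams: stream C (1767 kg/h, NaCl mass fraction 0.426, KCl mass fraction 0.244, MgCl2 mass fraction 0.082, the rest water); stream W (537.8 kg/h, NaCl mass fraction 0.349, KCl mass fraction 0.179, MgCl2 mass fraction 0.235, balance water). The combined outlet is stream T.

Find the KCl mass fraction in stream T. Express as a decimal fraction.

Total flow out = 1767 + 537.8 = 2304.8 kg/h.
KCl in = 1767×0.244 + 537.8×0.179 = 527.41 kg/h.
KCl mass fraction in T = 527.41/2304.8 = 0.229.

0.229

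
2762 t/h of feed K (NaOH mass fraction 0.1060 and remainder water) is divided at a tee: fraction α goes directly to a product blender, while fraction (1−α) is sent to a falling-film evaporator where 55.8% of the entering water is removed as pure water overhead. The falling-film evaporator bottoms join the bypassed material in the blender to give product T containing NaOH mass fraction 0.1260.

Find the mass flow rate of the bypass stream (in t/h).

All 2762×0.106 = 292.77 t/h of NaOH reaches T, so T = 292.77/0.126 = 2323.6 t/h and vapour = 438.41 t/h.
The evaporator receives (1−α)·2762 of feed at 0.894 water and removes 0.558 of that water:
0.558×0.894×(1−α)×2762 = 438.41
(1−α) = 438.41/1377.8 = 0.3182;  α = 0.6818.
Bypass flow = 0.6818×2762 = 1883.2 t/h.

1883 t/h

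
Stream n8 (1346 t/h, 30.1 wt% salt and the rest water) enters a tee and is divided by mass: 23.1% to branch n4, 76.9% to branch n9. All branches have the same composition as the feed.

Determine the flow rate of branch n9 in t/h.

Branch n9 flow = 0.769×1346 = 1035.1 t/h.

1035 t/h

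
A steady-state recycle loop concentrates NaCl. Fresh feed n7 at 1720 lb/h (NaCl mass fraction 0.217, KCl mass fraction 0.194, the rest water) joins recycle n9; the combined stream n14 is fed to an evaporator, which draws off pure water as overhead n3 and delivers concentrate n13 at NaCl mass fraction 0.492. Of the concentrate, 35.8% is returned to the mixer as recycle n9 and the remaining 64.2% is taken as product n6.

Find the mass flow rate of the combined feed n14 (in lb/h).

2143 lb/h

Overall NaCl balance (none leaves overhead): NaCl in fresh feed = NaCl in product, i.e. 1720×0.217 = (1−0.358)·n13·0.492.
n13 = 373.24/(0.492×0.642) = 1181.6 lb/h.
Recycle n9 = 0.358×1181.6 = 423.03 lb/h.
Combined feed n14 = 1720 + 423.03 = 2143 lb/h.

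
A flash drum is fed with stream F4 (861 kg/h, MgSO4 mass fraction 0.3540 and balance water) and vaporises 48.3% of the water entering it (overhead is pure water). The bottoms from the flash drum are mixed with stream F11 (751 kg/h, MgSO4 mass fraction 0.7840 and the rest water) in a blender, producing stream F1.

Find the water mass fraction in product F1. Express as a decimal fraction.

0.3348

Vapour removed = 0.483×0.646×861 = 268.65 kg/h; concentrate = 592.35 kg/h.
water reaching the mixer = 287.56 (from concentrate) + 751×0.216 = 449.77 kg/h.
Product flow = 592.35 + 751 = 1343.4 kg/h; water fraction = 0.3348.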